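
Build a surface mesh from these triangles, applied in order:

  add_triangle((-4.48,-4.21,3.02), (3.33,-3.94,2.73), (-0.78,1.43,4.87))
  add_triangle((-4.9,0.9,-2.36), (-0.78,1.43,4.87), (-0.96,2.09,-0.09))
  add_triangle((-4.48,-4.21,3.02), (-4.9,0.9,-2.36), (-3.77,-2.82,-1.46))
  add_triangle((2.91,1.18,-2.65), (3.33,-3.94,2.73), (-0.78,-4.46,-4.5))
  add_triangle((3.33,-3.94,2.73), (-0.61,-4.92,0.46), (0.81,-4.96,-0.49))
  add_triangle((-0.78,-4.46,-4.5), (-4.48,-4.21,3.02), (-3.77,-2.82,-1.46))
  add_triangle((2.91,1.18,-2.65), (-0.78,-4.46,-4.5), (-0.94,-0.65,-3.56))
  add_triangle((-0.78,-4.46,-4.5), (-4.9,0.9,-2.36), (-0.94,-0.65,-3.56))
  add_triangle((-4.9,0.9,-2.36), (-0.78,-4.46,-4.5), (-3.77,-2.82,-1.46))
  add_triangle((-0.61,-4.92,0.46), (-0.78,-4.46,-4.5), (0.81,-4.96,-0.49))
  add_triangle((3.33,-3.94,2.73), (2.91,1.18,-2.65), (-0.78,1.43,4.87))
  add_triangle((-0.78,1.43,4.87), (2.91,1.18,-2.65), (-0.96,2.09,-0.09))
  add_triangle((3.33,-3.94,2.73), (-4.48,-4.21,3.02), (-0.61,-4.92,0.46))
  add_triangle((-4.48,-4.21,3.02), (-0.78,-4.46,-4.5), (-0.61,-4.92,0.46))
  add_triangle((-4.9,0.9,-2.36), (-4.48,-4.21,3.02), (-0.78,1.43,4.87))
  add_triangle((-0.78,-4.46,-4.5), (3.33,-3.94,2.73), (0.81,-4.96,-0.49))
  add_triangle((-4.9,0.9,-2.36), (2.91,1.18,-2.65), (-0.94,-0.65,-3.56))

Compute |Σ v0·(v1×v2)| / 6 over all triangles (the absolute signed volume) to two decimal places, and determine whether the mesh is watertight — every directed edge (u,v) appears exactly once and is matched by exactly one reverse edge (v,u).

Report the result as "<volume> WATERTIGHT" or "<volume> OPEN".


Per-triangle v0·(v1×v2)/6:
  t1: +30.9649
  t2: +7.8068
  t3: +13.3901
  t4: +24.9495
  t5: +5.7458
  t6: +13.8475
  t7: +8.1955
  t8: +8.9104
  t9: +13.1680
  t10: +5.9229
  t11: +15.5535
  t12: +5.8185
  t13: +15.8885
  t14: +16.4475
  t15: +27.0015
  t16: +5.1261
  t17: +7.0727
Σ = +225.8096 → |volume| = 225.81

Directed edges: 51 total; 3 unmatched, e.g. (-0.96,2.09,-0.09)→(-4.9,0.9,-2.36) → open.

225.81 OPEN


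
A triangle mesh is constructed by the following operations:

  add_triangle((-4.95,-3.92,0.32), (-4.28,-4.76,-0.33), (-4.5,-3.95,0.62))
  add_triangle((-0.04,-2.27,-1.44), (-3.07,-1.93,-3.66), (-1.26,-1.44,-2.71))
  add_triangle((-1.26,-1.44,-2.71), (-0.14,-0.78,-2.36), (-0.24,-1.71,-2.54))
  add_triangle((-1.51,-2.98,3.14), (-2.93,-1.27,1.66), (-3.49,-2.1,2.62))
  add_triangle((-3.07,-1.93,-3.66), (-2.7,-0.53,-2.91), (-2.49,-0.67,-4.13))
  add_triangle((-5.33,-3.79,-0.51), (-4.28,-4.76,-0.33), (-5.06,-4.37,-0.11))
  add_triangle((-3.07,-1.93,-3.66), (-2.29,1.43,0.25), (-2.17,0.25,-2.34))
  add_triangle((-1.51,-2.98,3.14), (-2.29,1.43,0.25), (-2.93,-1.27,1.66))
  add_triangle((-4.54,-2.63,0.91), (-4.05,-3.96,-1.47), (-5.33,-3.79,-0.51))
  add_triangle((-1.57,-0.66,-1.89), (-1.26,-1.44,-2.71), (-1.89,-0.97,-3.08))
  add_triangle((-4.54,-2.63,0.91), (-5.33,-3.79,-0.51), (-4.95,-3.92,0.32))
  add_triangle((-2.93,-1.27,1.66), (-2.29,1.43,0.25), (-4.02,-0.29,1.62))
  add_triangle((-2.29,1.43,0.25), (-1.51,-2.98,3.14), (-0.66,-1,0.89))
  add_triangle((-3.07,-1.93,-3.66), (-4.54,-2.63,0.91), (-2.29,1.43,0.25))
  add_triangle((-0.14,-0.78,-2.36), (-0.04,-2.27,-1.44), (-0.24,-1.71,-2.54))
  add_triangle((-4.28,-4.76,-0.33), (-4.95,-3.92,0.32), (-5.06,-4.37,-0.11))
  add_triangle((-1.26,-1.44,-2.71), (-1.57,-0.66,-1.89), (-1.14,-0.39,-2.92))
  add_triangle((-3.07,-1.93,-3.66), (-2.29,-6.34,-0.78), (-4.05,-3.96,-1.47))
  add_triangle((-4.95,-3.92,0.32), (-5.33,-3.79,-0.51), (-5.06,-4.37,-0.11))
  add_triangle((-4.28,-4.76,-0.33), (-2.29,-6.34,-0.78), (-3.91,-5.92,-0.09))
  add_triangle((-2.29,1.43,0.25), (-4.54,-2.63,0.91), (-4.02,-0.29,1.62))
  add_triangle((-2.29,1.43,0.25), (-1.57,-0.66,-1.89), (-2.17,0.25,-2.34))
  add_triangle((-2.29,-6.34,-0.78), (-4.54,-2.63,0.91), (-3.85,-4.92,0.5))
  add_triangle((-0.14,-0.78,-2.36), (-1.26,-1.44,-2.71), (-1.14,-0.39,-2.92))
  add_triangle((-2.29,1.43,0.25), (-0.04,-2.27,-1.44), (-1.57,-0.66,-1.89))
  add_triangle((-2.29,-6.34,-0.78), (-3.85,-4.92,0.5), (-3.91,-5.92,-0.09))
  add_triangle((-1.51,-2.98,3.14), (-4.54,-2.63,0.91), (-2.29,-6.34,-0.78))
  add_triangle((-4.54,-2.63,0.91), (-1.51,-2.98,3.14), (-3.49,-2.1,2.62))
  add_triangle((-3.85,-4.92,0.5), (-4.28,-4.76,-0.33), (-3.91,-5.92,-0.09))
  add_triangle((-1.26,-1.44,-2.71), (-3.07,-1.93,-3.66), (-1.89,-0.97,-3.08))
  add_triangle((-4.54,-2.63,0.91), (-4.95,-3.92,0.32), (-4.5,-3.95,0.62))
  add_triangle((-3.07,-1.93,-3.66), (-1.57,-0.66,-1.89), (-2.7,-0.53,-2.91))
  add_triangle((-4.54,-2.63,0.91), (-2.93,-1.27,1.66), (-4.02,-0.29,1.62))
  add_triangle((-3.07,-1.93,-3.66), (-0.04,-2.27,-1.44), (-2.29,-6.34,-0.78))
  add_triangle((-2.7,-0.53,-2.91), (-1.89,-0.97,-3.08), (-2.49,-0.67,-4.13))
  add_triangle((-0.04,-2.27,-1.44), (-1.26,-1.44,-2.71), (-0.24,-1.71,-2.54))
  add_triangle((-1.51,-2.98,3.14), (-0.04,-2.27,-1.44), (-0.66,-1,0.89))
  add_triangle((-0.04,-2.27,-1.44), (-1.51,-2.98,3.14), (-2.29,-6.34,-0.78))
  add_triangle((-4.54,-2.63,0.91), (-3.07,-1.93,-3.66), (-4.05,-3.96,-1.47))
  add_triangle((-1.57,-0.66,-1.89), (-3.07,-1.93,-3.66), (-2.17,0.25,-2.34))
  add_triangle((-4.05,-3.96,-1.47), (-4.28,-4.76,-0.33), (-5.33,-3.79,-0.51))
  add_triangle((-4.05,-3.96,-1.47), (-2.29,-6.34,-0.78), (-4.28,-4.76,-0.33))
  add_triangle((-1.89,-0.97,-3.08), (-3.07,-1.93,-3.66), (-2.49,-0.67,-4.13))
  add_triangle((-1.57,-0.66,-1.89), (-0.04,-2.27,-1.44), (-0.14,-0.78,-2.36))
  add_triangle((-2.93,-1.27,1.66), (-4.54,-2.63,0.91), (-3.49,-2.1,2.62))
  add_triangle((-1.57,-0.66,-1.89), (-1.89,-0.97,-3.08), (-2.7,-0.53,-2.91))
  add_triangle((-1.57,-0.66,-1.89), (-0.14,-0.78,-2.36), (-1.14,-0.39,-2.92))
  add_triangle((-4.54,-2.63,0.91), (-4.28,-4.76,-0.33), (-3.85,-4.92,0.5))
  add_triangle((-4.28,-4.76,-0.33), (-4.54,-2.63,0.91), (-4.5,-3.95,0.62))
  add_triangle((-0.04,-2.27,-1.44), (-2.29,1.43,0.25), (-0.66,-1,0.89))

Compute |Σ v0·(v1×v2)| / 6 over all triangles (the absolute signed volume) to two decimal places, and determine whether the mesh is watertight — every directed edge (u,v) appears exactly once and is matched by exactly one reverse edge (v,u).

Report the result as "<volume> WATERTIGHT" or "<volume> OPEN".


60.70 WATERTIGHT

Per-triangle v0·(v1×v2)/6:
  t1: +0.5655
  t2: +0.9258
  t3: +0.3573
  t4: -0.0747
  t5: +0.8353
  t6: +0.5160
  t7: +2.0986
  t8: +1.5132
  t9: -0.7147
  t10: -0.1369
  t11: +0.8997
  t12: +0.0350
  t13: -0.3788
  t14: +8.9416
  t15: +0.0786
  t16: +0.3126
  t17: +0.3965
  t18: +7.0097
  t19: +0.4112
  t20: +1.2487
  t21: +2.0208
  t22: -0.7439
  t23: -1.4910
  t24: +0.4556
  t25: -0.9013
  t26: +0.6711
  t27: +12.7371
  t28: +2.8912
  t29: +0.7970
  t30: +0.4089
  t31: +0.4586
  t32: -0.0626
  t33: +1.3916
  t34: +5.7309
  t35: -0.3048
  t36: +0.5371
  t37: -0.3820
  t38: +2.3580
  t39: +4.9592
  t40: +0.0564
  t41: +1.7270
  t42: +3.3668
  t43: +0.2491
  t44: -1.0294
  t45: +0.6845
  t46: -0.1118
  t47: -0.3432
  t48: +1.9487
  t49: -0.7207
  t50: -1.4949
Σ = +60.7042 → |volume| = 60.70

Directed edges: 150 total, each appears once with its reverse present → watertight.


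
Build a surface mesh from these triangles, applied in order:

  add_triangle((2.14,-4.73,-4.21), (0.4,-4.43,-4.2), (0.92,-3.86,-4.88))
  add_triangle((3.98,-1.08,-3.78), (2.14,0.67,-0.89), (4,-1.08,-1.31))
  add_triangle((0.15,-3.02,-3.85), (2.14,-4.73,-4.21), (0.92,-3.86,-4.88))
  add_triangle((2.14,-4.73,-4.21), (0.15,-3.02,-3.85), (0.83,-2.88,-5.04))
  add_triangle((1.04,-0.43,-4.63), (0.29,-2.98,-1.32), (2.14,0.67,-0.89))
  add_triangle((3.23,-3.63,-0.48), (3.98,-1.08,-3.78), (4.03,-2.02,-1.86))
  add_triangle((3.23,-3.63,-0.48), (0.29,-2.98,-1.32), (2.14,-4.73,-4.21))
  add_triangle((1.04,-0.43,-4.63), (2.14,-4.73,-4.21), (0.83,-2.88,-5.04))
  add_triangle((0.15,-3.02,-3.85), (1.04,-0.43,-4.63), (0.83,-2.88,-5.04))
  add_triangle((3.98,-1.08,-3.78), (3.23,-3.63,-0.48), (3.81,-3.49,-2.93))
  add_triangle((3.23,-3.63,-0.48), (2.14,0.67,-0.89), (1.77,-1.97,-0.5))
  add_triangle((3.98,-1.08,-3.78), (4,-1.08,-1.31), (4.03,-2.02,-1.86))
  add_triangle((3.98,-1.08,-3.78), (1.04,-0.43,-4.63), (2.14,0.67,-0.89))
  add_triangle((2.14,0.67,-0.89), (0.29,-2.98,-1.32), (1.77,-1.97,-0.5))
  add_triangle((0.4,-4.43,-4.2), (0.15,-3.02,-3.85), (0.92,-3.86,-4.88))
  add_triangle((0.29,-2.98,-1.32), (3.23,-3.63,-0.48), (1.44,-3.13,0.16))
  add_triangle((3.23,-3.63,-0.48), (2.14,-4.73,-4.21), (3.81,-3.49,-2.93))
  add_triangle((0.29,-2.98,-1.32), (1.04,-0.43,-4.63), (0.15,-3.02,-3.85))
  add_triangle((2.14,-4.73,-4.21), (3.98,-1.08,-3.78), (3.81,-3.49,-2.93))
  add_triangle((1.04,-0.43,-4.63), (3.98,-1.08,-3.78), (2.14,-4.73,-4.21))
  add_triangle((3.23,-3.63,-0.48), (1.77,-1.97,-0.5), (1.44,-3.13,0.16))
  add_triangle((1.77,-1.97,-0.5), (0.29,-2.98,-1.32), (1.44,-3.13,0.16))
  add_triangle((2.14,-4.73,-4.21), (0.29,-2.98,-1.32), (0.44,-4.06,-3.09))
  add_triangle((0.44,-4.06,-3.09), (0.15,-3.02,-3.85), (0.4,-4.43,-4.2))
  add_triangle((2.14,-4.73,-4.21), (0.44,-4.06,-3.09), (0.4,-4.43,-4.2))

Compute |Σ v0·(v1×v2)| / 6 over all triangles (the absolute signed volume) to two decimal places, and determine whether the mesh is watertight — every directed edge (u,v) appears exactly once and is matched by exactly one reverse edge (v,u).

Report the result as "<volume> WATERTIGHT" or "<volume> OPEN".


37.56 OPEN

Per-triangle v0·(v1×v2)/6:
  t1: +1.6592
  t2: +2.0608
  t3: -0.6280
  t4: +1.9415
  t5: -4.2740
  t6: +2.0034
  t7: +3.9626
  t8: +3.2344
  t9: +0.7097
  t10: +2.9583
  t11: -0.3864
  t12: +1.5367
  t13: +2.9097
  t14: -1.3384
  t15: +0.5269
  t16: +1.5735
  t17: +4.6176
  t18: -1.5627
  t19: +5.4428
  t20: +9.8114
  t21: -0.1890
  t22: -1.0021
  t23: +1.0304
  t24: +0.0153
  t25: +0.9453
Σ = +37.5590 → |volume| = 37.56

Directed edges: 75 total; 7 unmatched, e.g. (2.14,0.67,-0.89)→(4,-1.08,-1.31) → open.


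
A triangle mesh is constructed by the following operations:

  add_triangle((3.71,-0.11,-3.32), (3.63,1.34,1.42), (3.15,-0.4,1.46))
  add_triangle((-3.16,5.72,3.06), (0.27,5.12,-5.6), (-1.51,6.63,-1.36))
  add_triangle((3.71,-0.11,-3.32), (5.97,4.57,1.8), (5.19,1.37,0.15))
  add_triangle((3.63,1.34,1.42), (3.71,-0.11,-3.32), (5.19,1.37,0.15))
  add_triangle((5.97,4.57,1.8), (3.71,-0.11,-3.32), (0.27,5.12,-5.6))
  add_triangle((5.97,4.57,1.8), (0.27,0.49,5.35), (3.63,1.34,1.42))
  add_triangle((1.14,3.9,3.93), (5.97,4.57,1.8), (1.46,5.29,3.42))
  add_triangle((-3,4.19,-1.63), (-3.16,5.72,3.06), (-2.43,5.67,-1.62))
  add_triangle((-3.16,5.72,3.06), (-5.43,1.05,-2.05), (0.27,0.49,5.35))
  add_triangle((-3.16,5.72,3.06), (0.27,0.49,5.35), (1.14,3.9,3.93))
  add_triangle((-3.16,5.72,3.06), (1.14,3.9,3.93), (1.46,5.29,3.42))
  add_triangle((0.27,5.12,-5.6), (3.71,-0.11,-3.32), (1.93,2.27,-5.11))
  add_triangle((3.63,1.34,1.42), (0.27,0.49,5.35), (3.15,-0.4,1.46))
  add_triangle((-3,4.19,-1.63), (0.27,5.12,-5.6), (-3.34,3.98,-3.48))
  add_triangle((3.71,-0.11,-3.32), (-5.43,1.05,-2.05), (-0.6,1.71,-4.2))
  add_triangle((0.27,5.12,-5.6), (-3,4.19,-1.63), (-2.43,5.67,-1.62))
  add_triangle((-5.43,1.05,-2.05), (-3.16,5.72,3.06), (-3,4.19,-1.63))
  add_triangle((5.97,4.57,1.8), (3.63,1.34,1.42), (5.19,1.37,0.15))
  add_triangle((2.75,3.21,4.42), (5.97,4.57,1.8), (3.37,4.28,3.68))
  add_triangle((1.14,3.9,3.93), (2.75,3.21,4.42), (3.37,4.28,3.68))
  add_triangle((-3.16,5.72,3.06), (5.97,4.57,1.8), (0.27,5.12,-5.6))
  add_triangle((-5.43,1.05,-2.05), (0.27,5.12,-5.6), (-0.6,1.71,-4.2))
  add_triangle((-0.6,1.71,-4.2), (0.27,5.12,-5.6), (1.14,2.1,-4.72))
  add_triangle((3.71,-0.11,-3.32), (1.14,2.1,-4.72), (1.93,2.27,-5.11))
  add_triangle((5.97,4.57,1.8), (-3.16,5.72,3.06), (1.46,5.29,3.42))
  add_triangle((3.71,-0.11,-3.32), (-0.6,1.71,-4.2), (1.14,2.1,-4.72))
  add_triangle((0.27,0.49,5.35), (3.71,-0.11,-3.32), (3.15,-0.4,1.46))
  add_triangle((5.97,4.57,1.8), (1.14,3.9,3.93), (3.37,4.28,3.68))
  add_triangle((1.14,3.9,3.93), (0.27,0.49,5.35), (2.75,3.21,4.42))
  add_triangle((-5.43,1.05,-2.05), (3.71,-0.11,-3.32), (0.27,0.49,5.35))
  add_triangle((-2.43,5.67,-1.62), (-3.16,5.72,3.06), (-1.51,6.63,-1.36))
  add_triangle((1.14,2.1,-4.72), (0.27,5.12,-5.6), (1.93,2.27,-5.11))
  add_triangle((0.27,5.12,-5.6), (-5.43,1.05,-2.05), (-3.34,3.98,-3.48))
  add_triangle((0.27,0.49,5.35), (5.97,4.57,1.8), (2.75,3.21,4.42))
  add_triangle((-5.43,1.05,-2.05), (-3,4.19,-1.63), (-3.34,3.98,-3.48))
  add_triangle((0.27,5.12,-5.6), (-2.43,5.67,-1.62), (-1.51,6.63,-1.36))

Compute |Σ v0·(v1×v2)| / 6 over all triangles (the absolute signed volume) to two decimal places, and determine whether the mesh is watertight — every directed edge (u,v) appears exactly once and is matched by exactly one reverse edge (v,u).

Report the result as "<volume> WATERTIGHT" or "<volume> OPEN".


281.34 WATERTIGHT

Per-triangle v0·(v1×v2)/6:
  t1: +4.7151
  t2: -2.6195
  t3: +7.3427
  t4: +0.1073
  t5: +38.3754
  t6: +7.6340
  t7: +5.9128
  t8: +5.6322
  t9: +22.1780
  t10: +15.0296
  t11: +5.8494
  t12: +3.0158
  t13: +5.0123
  t14: +6.5449
  t15: +4.6255
  t16: +5.7163
  t17: +16.1941
  t18: +2.8685
  t19: +3.1463
  t20: +2.3779
  t21: +65.6269
  t22: +10.3739
  t23: +3.4733
  t24: +0.8607
  t25: +7.4722
  t26: +2.3786
  t27: -2.3777
  t28: +1.9570
  t29: +5.6210
  t30: -5.2013
  t31: +6.2641
  t32: +1.4357
  t33: +6.8180
  t34: +4.7799
  t35: +5.7486
  t36: +6.4496
Σ = +281.3394 → |volume| = 281.34

Directed edges: 108 total, each appears once with its reverse present → watertight.


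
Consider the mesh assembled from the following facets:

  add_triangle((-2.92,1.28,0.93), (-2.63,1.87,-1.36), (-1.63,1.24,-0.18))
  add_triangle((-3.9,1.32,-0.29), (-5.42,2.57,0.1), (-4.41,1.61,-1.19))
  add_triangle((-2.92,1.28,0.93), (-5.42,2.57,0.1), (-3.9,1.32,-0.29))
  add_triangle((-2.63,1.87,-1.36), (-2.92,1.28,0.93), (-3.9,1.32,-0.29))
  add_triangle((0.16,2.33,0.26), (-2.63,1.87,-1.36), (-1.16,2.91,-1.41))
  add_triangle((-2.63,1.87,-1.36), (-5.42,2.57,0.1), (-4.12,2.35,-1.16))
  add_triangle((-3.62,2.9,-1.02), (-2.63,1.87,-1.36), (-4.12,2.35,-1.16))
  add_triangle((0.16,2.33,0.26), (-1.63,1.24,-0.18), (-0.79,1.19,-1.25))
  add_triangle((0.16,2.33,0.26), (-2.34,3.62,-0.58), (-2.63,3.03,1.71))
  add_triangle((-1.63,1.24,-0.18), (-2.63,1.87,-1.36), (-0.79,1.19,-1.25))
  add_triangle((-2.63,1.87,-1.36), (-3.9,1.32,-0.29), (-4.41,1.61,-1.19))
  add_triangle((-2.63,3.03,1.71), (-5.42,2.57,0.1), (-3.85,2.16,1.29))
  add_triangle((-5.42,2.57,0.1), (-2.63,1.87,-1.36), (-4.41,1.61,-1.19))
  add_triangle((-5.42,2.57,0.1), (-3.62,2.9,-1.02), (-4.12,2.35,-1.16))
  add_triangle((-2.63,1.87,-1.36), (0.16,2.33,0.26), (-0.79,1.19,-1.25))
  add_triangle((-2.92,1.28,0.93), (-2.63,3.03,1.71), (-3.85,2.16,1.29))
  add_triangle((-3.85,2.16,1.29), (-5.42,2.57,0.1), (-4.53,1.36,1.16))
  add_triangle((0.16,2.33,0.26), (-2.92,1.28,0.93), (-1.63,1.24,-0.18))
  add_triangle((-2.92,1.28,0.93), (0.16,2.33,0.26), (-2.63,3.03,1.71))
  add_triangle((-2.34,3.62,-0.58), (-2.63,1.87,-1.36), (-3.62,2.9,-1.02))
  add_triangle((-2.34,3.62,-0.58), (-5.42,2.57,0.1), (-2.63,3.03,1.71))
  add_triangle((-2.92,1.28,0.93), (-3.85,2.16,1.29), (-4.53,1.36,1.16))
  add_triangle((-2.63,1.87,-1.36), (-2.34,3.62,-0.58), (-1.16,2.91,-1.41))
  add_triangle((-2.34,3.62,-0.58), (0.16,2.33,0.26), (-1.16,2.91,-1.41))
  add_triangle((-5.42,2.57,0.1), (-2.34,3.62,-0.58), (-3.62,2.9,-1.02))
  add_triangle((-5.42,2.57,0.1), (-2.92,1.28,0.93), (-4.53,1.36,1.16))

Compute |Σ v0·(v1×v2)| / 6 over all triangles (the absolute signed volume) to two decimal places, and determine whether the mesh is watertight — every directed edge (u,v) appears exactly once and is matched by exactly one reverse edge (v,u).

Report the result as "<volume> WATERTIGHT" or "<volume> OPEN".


Per-triangle v0·(v1×v2)/6:
  t1: -0.3180
  t2: +0.4505
  t3: +0.4531
  t4: -0.9514
  t5: -1.0298
  t6: -0.1911
  t7: +0.3551
  t8: -0.8132
  t9: +2.4635
  t10: -0.2124
  t11: -0.4602
  t12: +1.4613
  t13: +1.3275
  t14: +0.9322
  t15: +0.9502
  t16: +0.1422
  t17: +1.1929
  t18: -0.8962
  t19: -0.7349
  t20: +0.6405
  t21: +4.7715
  t22: +0.0456
  t23: +1.2705
  t24: +1.2242
  t25: +1.7984
  t26: -0.5220
Σ = +13.3500 → |volume| = 13.35

Directed edges: 78 total, each appears once with its reverse present → watertight.

13.35 WATERTIGHT


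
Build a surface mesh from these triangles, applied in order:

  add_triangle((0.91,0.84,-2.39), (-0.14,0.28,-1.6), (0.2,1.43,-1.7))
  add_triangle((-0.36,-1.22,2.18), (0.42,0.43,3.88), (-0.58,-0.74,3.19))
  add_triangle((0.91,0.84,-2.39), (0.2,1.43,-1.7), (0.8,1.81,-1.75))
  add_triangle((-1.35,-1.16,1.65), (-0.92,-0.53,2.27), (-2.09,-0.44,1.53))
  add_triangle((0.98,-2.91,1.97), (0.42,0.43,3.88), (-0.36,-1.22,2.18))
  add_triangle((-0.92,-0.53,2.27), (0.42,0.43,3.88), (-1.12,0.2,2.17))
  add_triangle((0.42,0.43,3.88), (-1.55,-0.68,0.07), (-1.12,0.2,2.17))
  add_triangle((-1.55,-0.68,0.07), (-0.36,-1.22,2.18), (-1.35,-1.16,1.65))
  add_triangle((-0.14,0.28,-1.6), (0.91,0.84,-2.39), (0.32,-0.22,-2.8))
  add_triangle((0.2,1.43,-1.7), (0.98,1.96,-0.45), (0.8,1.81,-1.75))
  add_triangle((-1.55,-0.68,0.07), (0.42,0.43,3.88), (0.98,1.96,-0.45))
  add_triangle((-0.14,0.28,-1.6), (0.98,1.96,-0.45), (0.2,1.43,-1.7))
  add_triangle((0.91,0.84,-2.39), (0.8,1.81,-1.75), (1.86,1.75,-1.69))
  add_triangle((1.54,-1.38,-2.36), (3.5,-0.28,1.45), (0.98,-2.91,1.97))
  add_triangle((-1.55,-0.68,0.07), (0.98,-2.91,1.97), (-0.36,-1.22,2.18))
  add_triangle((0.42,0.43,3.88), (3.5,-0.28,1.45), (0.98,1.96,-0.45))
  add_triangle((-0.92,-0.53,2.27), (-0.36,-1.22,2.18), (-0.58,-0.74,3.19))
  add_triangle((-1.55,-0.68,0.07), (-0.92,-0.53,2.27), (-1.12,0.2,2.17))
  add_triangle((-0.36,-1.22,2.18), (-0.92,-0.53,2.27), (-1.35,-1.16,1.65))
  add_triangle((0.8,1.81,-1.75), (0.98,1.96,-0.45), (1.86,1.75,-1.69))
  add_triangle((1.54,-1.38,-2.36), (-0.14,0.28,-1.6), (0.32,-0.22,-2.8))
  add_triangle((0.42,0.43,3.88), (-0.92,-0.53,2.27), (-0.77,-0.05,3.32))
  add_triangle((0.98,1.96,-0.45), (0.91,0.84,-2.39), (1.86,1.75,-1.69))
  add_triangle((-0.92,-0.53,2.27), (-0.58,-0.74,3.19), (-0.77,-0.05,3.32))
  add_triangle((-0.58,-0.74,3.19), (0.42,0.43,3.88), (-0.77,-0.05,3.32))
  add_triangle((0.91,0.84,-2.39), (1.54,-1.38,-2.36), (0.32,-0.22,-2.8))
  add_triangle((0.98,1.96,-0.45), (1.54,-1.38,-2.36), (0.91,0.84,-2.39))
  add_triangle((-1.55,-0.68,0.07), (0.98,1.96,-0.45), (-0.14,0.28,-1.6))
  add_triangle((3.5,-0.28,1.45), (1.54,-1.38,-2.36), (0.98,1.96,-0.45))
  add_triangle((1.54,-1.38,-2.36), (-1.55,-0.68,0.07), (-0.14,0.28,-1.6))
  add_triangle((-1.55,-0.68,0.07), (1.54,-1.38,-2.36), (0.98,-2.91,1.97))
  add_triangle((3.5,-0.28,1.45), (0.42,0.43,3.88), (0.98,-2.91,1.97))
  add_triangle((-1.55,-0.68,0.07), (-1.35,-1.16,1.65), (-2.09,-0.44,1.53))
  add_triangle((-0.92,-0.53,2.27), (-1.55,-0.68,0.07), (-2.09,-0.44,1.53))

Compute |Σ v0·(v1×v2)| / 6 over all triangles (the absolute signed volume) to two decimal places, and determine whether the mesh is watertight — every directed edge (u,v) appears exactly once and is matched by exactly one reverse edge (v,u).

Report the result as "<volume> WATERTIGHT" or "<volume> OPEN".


Per-triangle v0·(v1×v2)/6:
  t1: +0.2988
  t2: +0.4531
  t3: +0.2572
  t4: +0.4095
  t5: +1.9304
  t6: +0.6543
  t7: -0.5618
  t8: +0.1186
  t9: +0.2754
  t10: +0.1774
  t11: +1.5669
  t12: -0.1329
  t13: +0.5175
  t14: +6.0986
  t15: +1.3143
  t16: +4.6382
  t17: +0.1927
  t18: +0.4672
  t19: +0.3367
  t20: +0.4736
  t21: -0.0605
  t22: -0.2558
  t23: -0.5008
  t24: +0.1945
  t25: +0.5486
  t26: +0.9643
  t27: +1.1721
  t28: +0.5991
  t29: +4.1924
  t30: +1.0550
  t31: +3.0459
  t32: +6.5444
  t33: +0.4063
  t34: -0.3214
Σ = +37.0698 → |volume| = 37.07

Directed edges: 102 total, each appears once with its reverse present → watertight.

37.07 WATERTIGHT


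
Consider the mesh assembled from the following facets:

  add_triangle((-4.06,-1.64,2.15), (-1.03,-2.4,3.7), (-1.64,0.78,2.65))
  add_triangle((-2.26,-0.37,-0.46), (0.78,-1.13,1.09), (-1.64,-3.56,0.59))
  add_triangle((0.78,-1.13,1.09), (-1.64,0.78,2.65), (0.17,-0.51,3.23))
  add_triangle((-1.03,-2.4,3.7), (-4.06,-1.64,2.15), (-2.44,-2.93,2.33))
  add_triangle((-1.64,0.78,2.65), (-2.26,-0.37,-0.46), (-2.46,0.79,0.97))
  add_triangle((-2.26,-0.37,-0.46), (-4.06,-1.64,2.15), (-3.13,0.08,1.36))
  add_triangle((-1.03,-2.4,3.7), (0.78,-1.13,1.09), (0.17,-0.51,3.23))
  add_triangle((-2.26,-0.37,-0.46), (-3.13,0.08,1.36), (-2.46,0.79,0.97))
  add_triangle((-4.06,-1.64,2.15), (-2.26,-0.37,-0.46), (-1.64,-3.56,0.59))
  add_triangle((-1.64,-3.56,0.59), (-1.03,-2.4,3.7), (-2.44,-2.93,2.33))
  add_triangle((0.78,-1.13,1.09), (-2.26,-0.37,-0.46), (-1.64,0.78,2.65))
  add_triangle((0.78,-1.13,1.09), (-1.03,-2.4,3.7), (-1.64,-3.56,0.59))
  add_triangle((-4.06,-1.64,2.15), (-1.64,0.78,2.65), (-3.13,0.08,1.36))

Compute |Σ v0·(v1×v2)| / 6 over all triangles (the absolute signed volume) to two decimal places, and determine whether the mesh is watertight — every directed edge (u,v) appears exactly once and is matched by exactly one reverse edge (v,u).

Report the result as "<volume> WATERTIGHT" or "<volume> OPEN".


17.81 OPEN

Per-triangle v0·(v1×v2)/6:
  t1: +5.4707
  t2: -0.7169
  t3: -0.4514
  t4: +2.7571
  t5: -0.7597
  t6: +1.3978
  t7: +1.3379
  t8: +0.5690
  t9: +3.3507
  t10: +2.2189
  t11: -1.7813
  t12: +2.5077
  t13: +1.9110
Σ = +17.8116 → |volume| = 17.81

Directed edges: 39 total; 9 unmatched, e.g. (-1.03,-2.4,3.7)→(-1.64,0.78,2.65) → open.


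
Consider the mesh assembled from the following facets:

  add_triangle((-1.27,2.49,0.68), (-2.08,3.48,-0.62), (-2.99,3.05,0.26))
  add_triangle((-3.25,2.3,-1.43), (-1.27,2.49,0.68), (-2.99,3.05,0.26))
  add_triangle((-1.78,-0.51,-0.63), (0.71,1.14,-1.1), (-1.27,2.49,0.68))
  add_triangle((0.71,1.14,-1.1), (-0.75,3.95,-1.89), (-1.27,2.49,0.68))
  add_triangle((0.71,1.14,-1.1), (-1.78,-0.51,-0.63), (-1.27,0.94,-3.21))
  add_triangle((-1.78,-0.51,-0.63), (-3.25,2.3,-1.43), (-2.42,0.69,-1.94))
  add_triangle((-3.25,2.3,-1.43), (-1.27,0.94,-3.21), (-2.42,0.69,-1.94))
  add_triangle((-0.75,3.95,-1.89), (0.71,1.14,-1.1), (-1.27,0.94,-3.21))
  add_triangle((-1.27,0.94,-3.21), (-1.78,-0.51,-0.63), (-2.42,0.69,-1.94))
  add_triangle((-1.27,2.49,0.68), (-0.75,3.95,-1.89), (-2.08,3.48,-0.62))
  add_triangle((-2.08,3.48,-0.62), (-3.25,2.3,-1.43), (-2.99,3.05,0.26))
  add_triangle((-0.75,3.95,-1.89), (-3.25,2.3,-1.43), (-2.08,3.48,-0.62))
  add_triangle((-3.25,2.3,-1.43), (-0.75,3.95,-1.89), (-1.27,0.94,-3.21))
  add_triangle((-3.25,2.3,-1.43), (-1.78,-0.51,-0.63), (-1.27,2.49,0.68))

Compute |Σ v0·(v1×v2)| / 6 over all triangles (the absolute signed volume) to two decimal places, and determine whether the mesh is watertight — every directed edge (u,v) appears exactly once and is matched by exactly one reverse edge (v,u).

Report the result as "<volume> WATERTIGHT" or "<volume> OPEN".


15.69 WATERTIGHT

Per-triangle v0·(v1×v2)/6:
  t1: +0.8623
  t2: -0.7313
  t3: -1.4579
  t4: +0.8504
  t5: -0.2443
  t6: +0.9238
  t7: +1.4881
  t8: +2.0820
  t9: +0.7138
  t10: +1.2000
  t11: +1.5644
  t12: +2.2435
  t13: +4.8754
  t14: +1.3195
Σ = +15.6896 → |volume| = 15.69

Directed edges: 42 total, each appears once with its reverse present → watertight.


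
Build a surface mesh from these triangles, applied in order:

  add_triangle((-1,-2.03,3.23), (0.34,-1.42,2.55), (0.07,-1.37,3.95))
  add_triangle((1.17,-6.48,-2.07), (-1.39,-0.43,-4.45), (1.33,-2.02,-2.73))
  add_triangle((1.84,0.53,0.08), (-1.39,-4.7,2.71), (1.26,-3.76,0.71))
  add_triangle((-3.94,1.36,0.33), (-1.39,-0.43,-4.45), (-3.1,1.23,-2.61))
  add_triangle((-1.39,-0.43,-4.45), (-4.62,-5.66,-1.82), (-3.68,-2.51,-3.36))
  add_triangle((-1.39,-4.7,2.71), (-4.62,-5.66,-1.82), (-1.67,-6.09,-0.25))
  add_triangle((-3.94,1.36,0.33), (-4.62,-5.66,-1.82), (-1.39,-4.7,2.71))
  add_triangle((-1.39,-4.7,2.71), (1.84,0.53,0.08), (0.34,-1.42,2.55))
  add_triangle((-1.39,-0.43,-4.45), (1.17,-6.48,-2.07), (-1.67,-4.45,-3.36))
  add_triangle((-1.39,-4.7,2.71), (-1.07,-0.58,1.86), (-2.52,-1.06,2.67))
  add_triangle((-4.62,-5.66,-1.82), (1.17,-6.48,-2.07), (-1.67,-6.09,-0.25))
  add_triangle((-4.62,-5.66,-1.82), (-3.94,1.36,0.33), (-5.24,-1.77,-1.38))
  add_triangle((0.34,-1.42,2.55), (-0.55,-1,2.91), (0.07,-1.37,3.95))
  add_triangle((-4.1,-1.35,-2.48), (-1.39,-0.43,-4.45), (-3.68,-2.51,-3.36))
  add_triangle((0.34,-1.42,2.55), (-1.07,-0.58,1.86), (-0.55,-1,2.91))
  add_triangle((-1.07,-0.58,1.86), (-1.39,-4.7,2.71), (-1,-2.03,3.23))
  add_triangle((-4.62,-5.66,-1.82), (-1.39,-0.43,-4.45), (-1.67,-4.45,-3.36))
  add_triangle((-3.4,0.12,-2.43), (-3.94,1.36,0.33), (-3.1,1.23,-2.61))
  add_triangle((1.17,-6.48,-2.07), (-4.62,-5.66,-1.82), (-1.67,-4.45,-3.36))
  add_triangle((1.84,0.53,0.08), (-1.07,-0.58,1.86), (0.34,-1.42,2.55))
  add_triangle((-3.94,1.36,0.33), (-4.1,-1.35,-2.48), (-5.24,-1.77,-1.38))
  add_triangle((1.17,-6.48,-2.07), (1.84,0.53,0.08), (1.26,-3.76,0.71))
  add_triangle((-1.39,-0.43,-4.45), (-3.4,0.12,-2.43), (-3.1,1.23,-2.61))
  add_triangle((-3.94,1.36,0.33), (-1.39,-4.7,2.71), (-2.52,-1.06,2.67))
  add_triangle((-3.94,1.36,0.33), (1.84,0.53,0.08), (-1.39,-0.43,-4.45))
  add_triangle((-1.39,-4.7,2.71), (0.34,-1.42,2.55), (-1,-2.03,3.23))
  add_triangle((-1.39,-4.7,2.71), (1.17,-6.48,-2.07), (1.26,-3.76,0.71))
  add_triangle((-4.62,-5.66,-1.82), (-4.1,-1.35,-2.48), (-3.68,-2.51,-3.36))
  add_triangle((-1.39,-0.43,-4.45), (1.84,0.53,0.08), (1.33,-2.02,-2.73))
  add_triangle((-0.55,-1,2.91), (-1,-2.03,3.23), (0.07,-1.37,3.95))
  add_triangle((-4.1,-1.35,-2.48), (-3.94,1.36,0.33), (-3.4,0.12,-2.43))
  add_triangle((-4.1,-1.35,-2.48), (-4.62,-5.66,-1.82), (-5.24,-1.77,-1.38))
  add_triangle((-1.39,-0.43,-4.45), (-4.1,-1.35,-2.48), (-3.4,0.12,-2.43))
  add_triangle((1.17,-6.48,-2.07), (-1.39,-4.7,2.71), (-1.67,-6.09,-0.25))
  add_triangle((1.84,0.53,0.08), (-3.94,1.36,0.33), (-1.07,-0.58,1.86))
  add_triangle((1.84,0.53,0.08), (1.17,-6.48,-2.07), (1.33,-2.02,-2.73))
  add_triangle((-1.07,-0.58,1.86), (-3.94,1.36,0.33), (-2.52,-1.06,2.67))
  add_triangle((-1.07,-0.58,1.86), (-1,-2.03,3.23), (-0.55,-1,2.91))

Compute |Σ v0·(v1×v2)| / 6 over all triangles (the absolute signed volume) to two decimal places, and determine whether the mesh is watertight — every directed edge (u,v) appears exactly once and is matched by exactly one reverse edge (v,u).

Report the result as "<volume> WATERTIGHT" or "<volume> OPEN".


157.10 WATERTIGHT

Per-triangle v0·(v1×v2)/6:
  t1: +0.5493
  t2: +7.8003
  t3: +2.6389
  t4: -2.1940
  t5: +4.1326
  t6: +9.2026
  t7: +19.8624
  t8: +2.0532
  t9: +8.4480
  t10: +1.1879
  t11: +10.3664
  t12: +3.4786
  t13: -0.2103
  t14: +3.2234
  t15: -0.1659
  t16: +0.9719
  t17: +9.8723
  t18: +2.2706
  t19: +11.7798
  t20: +0.6762
  t21: +3.3323
  t22: +4.0513
  t23: +2.3020
  t24: +5.0771
  t25: +3.3539
  t26: +1.7680
  t27: +7.2636
  t28: +4.0719
  t29: +3.2096
  t30: +0.3667
  t31: +2.9762
  t32: +5.0315
  t33: +3.0499
  t34: +8.4979
  t35: +1.5005
  t36: +4.2651
  t37: +0.7106
  t38: +0.3318
Σ = +157.1038 → |volume| = 157.10

Directed edges: 114 total, each appears once with its reverse present → watertight.


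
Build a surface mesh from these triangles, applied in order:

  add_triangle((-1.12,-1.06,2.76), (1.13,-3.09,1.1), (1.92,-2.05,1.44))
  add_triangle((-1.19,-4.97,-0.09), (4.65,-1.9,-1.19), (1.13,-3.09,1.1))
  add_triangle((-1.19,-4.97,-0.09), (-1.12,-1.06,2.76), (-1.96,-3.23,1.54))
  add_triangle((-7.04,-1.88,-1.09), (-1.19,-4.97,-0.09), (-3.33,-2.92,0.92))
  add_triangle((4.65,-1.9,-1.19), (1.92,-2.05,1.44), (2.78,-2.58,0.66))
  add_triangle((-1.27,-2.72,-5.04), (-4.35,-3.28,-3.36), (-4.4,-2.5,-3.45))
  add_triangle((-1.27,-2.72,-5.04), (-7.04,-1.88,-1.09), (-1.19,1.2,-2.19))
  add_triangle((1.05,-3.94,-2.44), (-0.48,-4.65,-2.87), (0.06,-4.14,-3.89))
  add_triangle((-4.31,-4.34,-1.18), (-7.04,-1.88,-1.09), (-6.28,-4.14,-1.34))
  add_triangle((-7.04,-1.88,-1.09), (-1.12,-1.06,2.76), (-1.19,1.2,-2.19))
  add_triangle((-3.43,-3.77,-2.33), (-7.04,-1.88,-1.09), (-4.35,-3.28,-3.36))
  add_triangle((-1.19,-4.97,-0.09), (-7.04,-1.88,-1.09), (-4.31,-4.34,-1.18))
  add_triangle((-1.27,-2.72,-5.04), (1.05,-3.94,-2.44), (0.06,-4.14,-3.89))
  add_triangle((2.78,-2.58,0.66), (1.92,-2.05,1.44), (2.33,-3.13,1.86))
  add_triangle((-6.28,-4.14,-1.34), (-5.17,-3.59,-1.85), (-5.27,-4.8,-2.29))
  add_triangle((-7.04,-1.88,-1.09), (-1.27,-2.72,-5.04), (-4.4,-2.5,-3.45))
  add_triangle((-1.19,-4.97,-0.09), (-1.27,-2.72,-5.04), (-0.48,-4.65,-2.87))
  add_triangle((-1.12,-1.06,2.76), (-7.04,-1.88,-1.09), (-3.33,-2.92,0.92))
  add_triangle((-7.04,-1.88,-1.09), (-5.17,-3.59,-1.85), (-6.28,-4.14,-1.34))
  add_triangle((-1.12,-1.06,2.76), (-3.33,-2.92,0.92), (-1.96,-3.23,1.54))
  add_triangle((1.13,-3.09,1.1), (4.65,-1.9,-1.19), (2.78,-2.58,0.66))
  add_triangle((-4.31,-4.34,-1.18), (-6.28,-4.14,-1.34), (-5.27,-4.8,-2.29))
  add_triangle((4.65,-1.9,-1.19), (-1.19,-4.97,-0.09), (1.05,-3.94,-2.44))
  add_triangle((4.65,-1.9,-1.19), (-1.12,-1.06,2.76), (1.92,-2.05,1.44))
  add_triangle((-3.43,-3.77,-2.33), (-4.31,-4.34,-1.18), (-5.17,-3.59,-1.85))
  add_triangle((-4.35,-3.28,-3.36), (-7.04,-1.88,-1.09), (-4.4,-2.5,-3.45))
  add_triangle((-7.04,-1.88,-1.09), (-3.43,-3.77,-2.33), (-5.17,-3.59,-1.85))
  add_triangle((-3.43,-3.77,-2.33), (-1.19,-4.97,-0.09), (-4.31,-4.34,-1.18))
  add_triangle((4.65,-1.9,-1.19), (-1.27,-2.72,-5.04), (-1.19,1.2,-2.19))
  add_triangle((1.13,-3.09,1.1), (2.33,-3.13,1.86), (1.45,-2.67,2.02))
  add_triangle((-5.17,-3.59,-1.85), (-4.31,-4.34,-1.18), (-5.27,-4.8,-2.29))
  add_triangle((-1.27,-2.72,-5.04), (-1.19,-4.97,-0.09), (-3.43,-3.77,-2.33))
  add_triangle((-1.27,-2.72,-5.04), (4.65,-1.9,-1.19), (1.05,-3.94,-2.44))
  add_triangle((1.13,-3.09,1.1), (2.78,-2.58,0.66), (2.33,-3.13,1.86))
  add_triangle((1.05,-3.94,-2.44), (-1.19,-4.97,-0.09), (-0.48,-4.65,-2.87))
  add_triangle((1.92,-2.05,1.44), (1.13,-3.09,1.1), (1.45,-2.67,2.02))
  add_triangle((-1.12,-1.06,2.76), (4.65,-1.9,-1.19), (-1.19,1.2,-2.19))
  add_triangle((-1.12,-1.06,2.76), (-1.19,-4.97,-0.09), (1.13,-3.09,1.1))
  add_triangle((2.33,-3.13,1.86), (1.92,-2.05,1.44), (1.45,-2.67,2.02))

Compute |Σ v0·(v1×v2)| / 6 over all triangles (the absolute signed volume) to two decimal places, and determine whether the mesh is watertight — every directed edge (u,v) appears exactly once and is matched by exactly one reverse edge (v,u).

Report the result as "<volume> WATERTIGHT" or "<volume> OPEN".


118.32 OPEN

Per-triangle v0·(v1×v2)/6:
  t1: +1.9875
  t2: +6.6779
  t3: +1.5848
  t4: +7.6117
  t5: +0.8165
  t6: +2.4720
  t7: +14.2285
  t8: +1.5038
  t9: -0.1058
  t10: +3.4333
  t11: +4.5250
  t12: +3.1512
  t13: +0.5617
  t14: +0.2789
  t15: +0.8147
  t16: -0.2048
  t17: +4.0462
  t18: +5.7078
  t19: +2.0799
  t20: +2.0123
  t21: +1.2388
  t22: +1.4670
  t23: +8.1079
  t24: +0.1542
  t25: +1.7133
  t26: +2.7052
  t27: +1.1488
  t28: +3.8221
  t29: +9.2295
  t30: +0.4710
  t31: -0.8252
  t32: +9.2888
  t33: +9.1479
  t34: +0.8631
  t35: +3.3571
  t36: -0.4714
  t37: -1.5658
  t38: +5.1340
  t39: +0.1513
Σ = +118.3205 → |volume| = 118.32

Directed edges: 117 total; 9 unmatched, e.g. (-1.96,-3.23,1.54)→(-1.19,-4.97,-0.09) → open.


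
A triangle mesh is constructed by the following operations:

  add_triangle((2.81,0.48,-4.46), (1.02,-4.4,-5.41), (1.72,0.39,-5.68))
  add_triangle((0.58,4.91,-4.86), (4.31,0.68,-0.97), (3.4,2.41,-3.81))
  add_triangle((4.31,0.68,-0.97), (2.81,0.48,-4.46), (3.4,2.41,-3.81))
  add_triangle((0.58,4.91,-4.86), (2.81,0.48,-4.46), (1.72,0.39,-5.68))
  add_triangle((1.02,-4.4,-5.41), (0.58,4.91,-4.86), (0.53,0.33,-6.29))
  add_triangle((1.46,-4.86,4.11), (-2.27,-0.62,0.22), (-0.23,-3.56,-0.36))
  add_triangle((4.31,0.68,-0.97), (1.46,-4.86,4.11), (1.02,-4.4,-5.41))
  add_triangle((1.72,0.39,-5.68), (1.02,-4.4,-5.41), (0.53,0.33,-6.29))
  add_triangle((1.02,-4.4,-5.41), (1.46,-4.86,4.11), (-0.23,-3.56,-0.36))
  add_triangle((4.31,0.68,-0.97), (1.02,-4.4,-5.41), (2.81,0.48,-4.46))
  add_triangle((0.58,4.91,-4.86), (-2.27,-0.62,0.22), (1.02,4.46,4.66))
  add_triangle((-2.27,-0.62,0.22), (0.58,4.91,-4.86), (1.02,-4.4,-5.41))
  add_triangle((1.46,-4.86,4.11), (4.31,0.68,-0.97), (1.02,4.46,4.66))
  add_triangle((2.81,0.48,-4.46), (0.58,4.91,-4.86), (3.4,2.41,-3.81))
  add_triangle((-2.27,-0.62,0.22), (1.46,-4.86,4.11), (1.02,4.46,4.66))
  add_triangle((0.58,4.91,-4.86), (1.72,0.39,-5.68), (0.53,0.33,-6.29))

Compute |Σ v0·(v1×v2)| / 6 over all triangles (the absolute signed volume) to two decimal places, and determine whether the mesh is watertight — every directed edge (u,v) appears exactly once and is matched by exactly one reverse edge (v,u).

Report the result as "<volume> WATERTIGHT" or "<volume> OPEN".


181.07 OPEN

Per-triangle v0·(v1×v2)/6:
  t1: +6.4906
  t2: +4.1738
  t3: +5.0712
  t4: +6.4693
  t5: -3.5902
  t6: +6.3857
  t7: +33.4846
  t8: +6.1500
  t9: +8.7870
  t10: +12.6766
  t11: +16.1543
  t12: +18.0508
  t13: +31.5861
  t14: +6.9493
  t15: +16.1938
  t16: +6.0416
Σ = +181.0744 → |volume| = 181.07

Directed edges: 48 total; 6 unmatched, e.g. (0.58,4.91,-4.86)→(4.31,0.68,-0.97) → open.


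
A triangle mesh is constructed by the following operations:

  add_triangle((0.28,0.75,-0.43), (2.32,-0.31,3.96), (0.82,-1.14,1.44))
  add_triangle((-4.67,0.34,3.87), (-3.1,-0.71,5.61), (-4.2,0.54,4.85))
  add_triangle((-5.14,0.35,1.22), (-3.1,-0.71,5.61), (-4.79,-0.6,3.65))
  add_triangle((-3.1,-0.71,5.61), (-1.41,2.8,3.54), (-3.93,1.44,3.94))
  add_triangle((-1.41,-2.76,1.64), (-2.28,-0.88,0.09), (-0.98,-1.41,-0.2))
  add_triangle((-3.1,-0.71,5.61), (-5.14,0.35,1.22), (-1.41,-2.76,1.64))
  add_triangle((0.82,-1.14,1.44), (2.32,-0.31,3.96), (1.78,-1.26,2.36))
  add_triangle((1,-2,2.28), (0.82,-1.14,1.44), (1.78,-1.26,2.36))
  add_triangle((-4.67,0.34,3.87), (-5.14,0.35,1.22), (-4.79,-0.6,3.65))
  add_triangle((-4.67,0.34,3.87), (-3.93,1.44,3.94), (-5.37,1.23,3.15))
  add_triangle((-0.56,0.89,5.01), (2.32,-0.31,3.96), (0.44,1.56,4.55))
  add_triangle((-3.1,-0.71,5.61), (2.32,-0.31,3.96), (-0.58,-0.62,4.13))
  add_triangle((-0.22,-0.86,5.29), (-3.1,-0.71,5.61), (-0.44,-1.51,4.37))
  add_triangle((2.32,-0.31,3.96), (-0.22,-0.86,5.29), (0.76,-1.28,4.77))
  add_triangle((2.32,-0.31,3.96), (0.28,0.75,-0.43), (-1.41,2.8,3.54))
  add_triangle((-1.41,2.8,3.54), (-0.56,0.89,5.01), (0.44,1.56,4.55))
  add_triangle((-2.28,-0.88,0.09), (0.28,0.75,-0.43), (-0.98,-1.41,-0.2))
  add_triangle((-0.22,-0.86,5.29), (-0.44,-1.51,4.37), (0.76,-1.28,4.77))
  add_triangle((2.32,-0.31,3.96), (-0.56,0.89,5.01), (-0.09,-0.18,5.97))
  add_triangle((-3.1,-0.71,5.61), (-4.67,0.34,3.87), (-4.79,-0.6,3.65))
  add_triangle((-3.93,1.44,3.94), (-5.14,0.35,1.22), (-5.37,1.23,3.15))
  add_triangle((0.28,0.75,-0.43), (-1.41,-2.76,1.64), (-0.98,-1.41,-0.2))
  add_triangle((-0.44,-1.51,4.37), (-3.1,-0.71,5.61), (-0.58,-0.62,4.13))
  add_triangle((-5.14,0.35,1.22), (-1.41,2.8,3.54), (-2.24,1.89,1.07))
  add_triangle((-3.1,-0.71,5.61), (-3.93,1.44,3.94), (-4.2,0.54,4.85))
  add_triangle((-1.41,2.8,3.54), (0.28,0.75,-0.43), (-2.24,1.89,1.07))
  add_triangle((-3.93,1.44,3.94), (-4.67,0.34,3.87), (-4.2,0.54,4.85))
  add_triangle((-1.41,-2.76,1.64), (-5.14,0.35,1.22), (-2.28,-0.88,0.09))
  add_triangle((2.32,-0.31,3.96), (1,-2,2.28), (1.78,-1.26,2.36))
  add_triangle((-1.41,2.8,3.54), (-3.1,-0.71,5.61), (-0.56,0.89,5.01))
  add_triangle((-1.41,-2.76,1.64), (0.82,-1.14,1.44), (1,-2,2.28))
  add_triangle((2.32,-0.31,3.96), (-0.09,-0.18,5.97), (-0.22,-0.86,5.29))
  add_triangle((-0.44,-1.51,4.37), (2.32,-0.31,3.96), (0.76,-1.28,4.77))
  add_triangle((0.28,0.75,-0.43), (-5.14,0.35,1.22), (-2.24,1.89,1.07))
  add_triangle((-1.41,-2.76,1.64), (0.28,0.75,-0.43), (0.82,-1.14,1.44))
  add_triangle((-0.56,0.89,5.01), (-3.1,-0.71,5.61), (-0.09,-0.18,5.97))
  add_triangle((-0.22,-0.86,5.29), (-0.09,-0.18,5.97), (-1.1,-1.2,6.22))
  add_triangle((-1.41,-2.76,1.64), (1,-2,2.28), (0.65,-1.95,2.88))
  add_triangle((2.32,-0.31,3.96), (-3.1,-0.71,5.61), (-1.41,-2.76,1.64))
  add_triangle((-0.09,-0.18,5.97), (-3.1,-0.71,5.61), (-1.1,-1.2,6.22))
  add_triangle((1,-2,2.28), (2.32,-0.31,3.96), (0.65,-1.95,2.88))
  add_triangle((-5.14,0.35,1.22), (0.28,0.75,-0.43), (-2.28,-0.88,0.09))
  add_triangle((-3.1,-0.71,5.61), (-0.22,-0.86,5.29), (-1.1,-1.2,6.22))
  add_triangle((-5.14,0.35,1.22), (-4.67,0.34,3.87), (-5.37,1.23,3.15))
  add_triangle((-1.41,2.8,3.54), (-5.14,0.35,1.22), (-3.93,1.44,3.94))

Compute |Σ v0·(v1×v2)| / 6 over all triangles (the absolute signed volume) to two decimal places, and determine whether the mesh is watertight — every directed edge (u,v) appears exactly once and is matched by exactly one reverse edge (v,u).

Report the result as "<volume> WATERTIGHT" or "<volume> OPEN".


Per-triangle v0·(v1×v2)/6:
  t1: +0.3495
  t2: +1.5518
  t3: -1.8843
  t4: +6.3131
  t5: +0.8221
  t6: +10.8955
  t7: -0.2862
  t8: +0.0231
  t9: +2.2384
  t10: +1.6138
  t11: +2.5368
  t12: -0.7144
  t13: +2.0669
  t14: +1.3873
  t15: +2.7274
  t16: +2.3564
  t17: +0.2225
  t18: +0.7905
  t19: +2.3731
  t20: +2.4783
  t21: -0.3431
  t22: -0.0511
  t23: -1.3433
  t24: +3.5239
  t25: +0.8642
  t26: +1.2335
  t27: +1.1054
  t28: +2.2615
  t29: +0.7160
  t30: +5.9286
  t31: -0.0050
  t32: +1.6852
  t33: -0.2269
  t34: +0.8958
  t35: -0.0463
  t36: +3.3842
  t37: +0.5601
  t38: +0.7742
  t39: +10.6690
  t40: +2.4962
  t41: +0.8649
  t42: +0.6197
  t43: -0.6271
  t44: +2.0094
  t45: +3.7467
Σ = +78.5571 → |volume| = 78.56

Directed edges: 135 total; 9 unmatched, e.g. (2.32,-0.31,3.96)→(0.44,1.56,4.55) → open.

78.56 OPEN


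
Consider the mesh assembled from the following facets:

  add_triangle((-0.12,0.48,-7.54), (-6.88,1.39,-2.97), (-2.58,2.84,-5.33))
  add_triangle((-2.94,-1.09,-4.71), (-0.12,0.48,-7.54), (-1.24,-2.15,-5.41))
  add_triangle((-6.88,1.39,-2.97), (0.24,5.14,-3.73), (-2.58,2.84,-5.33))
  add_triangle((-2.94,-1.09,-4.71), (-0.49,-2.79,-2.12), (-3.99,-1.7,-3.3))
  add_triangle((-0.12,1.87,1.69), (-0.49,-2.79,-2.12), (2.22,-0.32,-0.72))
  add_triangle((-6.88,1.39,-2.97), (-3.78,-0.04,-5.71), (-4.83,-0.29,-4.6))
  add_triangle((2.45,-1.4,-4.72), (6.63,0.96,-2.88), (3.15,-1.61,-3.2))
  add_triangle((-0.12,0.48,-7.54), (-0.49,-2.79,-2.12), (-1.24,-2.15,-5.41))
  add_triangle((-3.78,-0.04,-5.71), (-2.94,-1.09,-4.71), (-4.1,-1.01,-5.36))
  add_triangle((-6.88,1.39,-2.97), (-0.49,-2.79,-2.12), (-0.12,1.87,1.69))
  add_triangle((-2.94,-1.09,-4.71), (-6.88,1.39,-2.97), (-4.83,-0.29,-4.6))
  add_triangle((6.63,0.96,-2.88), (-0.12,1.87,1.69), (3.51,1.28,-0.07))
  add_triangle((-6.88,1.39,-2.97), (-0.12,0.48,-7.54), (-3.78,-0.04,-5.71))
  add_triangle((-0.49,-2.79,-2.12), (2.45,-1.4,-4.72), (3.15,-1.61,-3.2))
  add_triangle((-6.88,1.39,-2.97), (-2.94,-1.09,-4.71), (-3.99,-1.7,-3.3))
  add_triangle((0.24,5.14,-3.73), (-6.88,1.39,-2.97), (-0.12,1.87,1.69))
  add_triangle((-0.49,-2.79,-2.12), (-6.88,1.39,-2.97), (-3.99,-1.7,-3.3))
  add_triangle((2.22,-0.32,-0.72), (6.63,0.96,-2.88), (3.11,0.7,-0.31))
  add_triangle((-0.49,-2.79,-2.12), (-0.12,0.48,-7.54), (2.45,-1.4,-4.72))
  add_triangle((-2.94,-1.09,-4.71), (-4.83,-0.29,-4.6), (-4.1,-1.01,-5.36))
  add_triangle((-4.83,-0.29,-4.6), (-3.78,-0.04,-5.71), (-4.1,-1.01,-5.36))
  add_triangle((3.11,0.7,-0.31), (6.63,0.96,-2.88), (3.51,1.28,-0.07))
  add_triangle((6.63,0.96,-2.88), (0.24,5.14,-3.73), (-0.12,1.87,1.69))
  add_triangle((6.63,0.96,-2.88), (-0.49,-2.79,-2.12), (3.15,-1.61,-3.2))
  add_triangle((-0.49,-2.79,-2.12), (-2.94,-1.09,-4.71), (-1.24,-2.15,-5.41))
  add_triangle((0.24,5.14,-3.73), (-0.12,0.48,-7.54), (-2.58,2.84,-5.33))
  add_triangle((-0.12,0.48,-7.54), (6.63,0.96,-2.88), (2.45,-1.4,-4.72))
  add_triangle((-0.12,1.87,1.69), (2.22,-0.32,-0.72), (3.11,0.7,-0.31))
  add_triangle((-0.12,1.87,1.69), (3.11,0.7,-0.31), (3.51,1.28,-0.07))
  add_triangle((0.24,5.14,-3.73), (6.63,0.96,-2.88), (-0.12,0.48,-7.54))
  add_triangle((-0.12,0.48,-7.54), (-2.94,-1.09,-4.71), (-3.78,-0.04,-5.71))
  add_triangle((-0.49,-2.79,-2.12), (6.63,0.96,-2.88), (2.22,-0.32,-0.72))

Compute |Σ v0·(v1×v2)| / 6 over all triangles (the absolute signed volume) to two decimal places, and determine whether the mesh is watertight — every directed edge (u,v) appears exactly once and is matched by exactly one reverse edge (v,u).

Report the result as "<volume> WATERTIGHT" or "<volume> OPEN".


Per-triangle v0·(v1×v2)/6:
  t1: +17.7065
  t2: +6.9655
  t3: +14.8915
  t4: +4.0964
  t5: +0.1854
  t6: +3.6018
  t7: +4.7946
  t8: +2.8112
  t9: +0.7197
  t10: +1.7309
  t11: -0.1380
  t12: +1.6371
  t13: +9.0322
  t14: +3.3583
  t15: +6.8417
  t16: +18.4765
  t17: -0.2583
  t18: +0.8052
  t19: +10.2566
  t20: -0.1043
  t21: +1.5164
  t22: +0.4864
  t23: +16.8014
  t24: +0.1773
  t25: +3.2698
  t26: +16.3132
  t27: +16.7303
  t28: +0.2226
  t29: +0.1510
  t30: +40.8368
  t31: +4.9905
  t32: +2.3877
Σ = +211.2936 → |volume| = 211.29

Directed edges: 96 total, each appears once with its reverse present → watertight.

211.29 WATERTIGHT
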